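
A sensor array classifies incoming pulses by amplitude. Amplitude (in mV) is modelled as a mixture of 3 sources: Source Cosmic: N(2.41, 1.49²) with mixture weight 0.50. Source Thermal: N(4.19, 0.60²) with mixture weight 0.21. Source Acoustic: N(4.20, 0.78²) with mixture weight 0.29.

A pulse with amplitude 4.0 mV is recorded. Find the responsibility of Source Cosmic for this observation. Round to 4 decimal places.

0.2152

Posterior ∝ prior × likelihood, so P(k | x) ∝ w_k f_k(x); normalise over all components.
Evaluate each component's likelihood at the observed value:
  f_Cosmic = (1/(1.49·√(2π)))·exp(−(4.0−2.41)²/(2·1.49²)) = 0.267746·exp(-0.56937) = 0.151513
  f_Thermal = (1/(0.60·√(2π)))·exp(−(4.0−4.19)²/(2·0.60²)) = 0.664904·exp(-0.05014) = 0.632388
  f_Acoustic = (1/(0.78·√(2π)))·exp(−(4.0−4.20)²/(2·0.78²)) = 0.511464·exp(-0.03287) = 0.494924
Prior × likelihood for each component:
  w_Cosmic·f_Cosmic = 0.50 × 0.151513 = 0.0757567
  w_Thermal·f_Thermal = 0.21 × 0.632388 = 0.132802
  w_Acoustic·f_Acoustic = 0.29 × 0.494924 = 0.143528
Denominator: 0.0757567 + 0.132802 + 0.143528 = 0.352086
So the posterior for Source Cosmic is 0.0757567 / 0.352086 ≈ 0.2152.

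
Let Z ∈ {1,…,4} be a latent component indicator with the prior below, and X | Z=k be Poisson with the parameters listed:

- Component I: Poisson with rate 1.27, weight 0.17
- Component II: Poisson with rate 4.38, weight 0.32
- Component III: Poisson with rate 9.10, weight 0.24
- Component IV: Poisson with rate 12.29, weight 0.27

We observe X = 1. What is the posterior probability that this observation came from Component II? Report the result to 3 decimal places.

The responsibility of component k is w_k f_k(x) divided by Σ_j w_j f_j(x).
Component likelihoods at x = 1:
  L_I = e^(−1.27)·1.27^1/1! = 0.356656
  L_II = e^(−4.38)·4.38^1/1! = 0.0548611
  L_III = e^(−9.10)·9.10^1/1! = 0.00101616
  L_IV = e^(−12.29)·12.29^1/1! = 5.65032e-05
Multiply by the mixture weights:
  w_I·L_I = 0.17 × 0.356656 = 0.0606315
  w_II·L_II = 0.32 × 0.0548611 = 0.0175555
  w_III·L_III = 0.24 × 0.00101616 = 0.000243878
  w_IV·L_IV = 0.27 × 5.65032e-05 = 1.52559e-05
Evidence: 0.0606315 + 0.0175555 + 0.000243878 + 1.52559e-05 = 0.0784462
P(Component II | data) ≈ 0.224

0.224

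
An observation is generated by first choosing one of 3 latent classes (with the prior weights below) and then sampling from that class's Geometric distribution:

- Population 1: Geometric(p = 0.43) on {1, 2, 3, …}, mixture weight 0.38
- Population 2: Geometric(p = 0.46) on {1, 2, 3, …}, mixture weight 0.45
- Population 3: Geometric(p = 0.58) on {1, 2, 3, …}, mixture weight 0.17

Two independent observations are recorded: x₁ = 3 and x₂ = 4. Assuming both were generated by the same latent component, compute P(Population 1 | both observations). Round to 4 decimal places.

P(component k | x) = π_k·f_k(x) / marginal(x), where marginal(x) = Σ_j π_j·f_j(x).
Since both observations come from the same component, the likelihood for component k is f_k(x₁)·f_k(x₂).
  f_1 = [0.139707] × [0.079633] = 0.0111253
  f_2 = [0.134136] × [0.0724334] = 0.00971593
  f_3 = [0.102312] × [0.042971] = 0.00439645
Prior × likelihood for each component:
  π_1·f_1 = 0.38 × 0.0111253 = 0.00422761
  π_2·f_2 = 0.45 × 0.00971593 = 0.00437217
  π_3·f_3 = 0.17 × 0.00439645 = 0.000747397
Evidence: 0.00422761 + 0.00437217 + 0.000747397 = 0.00934718
P(Population 1 | x₁, x₂) = 0.00422761 / 0.00934718 ≈ 0.4523

0.4523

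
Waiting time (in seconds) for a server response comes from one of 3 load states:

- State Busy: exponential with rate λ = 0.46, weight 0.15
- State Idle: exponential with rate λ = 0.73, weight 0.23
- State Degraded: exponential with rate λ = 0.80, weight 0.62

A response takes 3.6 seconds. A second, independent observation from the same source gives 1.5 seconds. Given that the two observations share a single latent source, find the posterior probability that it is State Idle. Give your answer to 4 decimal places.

0.2330

By Bayes' theorem, P(k | x) = P(Z=k) f_k(x) / Σ_j P(Z=j) f_j(x).
Since both observations come from the same component, the likelihood for component k is f_k(x₁)·f_k(x₂).
  L_Busy = [0.0878145] × [0.230725] = 0.020261
  L_Idle = [0.0527226] × [0.244214] = 0.0128756
  L_Degraded = [0.0449078] × [0.240955] = 0.0108208
Multiply by the mixture weights:
  P(Z=Busy)·L_Busy = 0.15 × 0.020261 = 0.00303915
  P(Z=Idle)·L_Idle = 0.23 × 0.0128756 = 0.00296139
  P(Z=Degraded)·L_Degraded = 0.62 × 0.0108208 = 0.00670888
Sum: 0.00303915 + 0.00296139 + 0.00670888 = 0.0127094
Responsibility of State Idle: 0.00296139 / 0.0127094 ≈ 0.2330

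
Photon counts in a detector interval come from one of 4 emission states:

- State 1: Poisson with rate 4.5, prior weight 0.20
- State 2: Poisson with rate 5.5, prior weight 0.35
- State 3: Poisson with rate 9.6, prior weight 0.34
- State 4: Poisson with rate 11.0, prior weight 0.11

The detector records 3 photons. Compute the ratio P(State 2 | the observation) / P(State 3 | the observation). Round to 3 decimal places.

11.681

Since P(k|x) ∝ π_k f_k(x), the posterior odds are π_i f_i(x) / (π_j f_j(x)).
Component likelihoods at x = 3 photons:
  L_1 = 0.168718
  L_2 = 0.113323
  L_3 = 0.00998701
  L_4 = 0.00370499
Odds = (0.35/0.34) × (0.113323/0.00998701) = 1.02941 × 11.347 ≈ 11.681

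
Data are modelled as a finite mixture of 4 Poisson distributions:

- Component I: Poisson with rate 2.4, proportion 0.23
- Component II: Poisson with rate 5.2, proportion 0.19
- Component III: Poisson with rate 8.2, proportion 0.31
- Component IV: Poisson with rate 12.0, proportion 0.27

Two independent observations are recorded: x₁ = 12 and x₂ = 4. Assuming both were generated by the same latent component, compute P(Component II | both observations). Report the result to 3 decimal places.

0.124

The responsibility of component k is π_k f_k(x) divided by Σ_j π_j f_j(x).
Since both observations come from the same component, the likelihood for component k is f_k(x₁)·f_k(x₂).
  p_I = [6.91658e-06] × [0.125408] = 8.67397e-07
  p_II = [0.00450165] × [0.168063] = 0.000756559
  p_III = [0.0529925] × [0.0517404] = 0.00274185
  p_IV = [0.114368] × [0.0053086] = 0.000607133
Weight by the priors:
  π_I·p_I = 0.23 × 8.67397e-07 = 1.99501e-07
  π_II·p_II = 0.19 × 0.000756559 = 0.000143746
  π_III·p_III = 0.31 × 0.00274185 = 0.000849974
  π_IV·p_IV = 0.27 × 0.000607133 = 0.000163926
Marginal: 1.99501e-07 + 0.000143746 + 0.000849974 + 0.000163926 = 0.00115785
P(Component II | x) ≈ 0.124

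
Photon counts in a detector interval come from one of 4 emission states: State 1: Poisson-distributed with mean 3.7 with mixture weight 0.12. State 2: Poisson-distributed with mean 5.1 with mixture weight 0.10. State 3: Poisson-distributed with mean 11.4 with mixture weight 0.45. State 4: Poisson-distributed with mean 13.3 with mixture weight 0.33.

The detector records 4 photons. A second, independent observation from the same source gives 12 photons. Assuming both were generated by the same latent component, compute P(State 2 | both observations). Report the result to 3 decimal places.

By Bayes' theorem, P(k | x) = w_k f_k(x) / Σ_j w_j f_j(x).
Since both observations come from the same component, the likelihood for component k is f_k(x₁)·f_k(x₂).
  L_1 = [e^(−3.7)·3.7^4/4! = 0.193066] × [0.000339777] = 6.55995e-05
  L_2 = [e^(−5.1)·5.1^4/4! = 0.171857] × [0.00394097] = 0.000677284
  L_3 = [e^(−11.4)·11.4^4/4! = 0.00787864] × [0.112607] = 0.000887187
  L_4 = [e^(−13.3)·13.3^4/4! = 0.00218313] × [0.107094] = 0.0002338
Prior × likelihood for each component:
  w_1·L_1 = 0.12 × 6.55995e-05 = 7.87193e-06
  w_2·L_2 = 0.10 × 0.000677284 = 6.77284e-05
  w_3·L_3 = 0.45 × 0.000887187 = 0.000399234
  w_4·L_4 = 0.33 × 0.0002338 = 7.71541e-05
Denominator: 7.87193e-06 + 6.77284e-05 + 0.000399234 + 7.71541e-05 = 0.000551989
So the posterior for State 2 is 6.77284e-05 / 0.000551989 ≈ 0.123.

0.123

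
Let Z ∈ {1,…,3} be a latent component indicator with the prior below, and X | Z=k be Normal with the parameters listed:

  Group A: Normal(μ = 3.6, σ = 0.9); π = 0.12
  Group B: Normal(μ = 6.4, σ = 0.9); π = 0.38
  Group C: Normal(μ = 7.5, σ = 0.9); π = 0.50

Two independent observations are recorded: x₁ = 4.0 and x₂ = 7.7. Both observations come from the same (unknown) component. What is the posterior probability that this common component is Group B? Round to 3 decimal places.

Posterior ∝ prior × likelihood, so P(k | x) ∝ π_k f_k(x); normalise over all components.
Since both observations come from the same component, the likelihood for component k is f_k(x₁)·f_k(x₂).
  f_A = [(1/(0.9·√(2π)))·exp(−(4.0−3.6)²/(2·0.9²)) = 0.443269·exp(-0.09877) = 0.401582] × [1.38099e-05] = 5.54583e-06
  f_B = [(1/(0.9·√(2π)))·exp(−(4.0−6.4)²/(2·0.9²)) = 0.443269·exp(-3.55556) = 0.0126622] × [0.156173] = 0.0019775
  f_C = [(1/(0.9·√(2π)))·exp(−(4.0−7.5)²/(2·0.9²)) = 0.443269·exp(-7.56173) = 0.000230489] × [0.432458] = 9.9677e-05
Prior × likelihood for each component:
  π_A·f_A = 0.12 × 5.54583e-06 = 6.65499e-07
  π_B·f_B = 0.38 × 0.0019775 = 0.00075145
  π_C·f_C = 0.50 × 9.9677e-05 = 4.98385e-05
Sum: 6.65499e-07 + 0.00075145 + 4.98385e-05 = 0.000801954
Responsibility of Group B: 0.00075145 / 0.000801954 ≈ 0.937

0.937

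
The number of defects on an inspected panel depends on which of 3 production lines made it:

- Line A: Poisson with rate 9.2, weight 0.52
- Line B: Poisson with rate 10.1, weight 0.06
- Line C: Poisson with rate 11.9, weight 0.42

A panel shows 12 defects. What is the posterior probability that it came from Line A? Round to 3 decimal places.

Apply Bayes' rule: the posterior for each component is proportional to its prior times its likelihood at x.
Poisson probabilities:
  L_A = 0.0775546
  L_B = 0.0966374
  L_C = 0.11432
Prior × likelihood for each component:
  P(Z=A)·L_A = 0.52 × 0.0775546 = 0.0403284
  P(Z=B)·L_B = 0.06 × 0.0966374 = 0.00579824
  P(Z=C)·L_C = 0.42 × 0.11432 = 0.0480144
Normaliser: 0.0403284 + 0.00579824 + 0.0480144 = 0.0941411
P(Line A | x) ≈ 0.428

0.428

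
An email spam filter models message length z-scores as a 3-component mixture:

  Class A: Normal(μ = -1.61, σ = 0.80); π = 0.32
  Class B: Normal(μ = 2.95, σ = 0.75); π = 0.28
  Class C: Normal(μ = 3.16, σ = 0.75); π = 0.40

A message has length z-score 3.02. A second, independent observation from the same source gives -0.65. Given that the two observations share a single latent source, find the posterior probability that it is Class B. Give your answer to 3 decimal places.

The responsibility of component k is π_k f_k(x) divided by Σ_j π_j f_j(x).
Since both observations come from the same component, the likelihood for component k is f_k(x₁)·f_k(x₂).
  f_A = [(1/(0.80·√(2π)))·exp(−(3.02−-1.61)²/(2·0.80²)) = 0.498678·exp(-16.74758) = 2.65729e-08] × [0.242733] = 6.45011e-09
  f_B = [(1/(0.75·√(2π)))·exp(−(3.02−2.95)²/(2·0.75²)) = 0.531923·exp(-0.00436) = 0.529611] × [5.28173e-06] = 2.79726e-06
  f_C = [(1/(0.75·√(2π)))·exp(−(3.02−3.16)²/(2·0.75²)) = 0.531923·exp(-0.01742) = 0.522736] × [1.32453e-06] = 6.92377e-07
Prior × likelihood for each component:
  π_A·f_A = 0.32 × 6.45011e-09 = 2.06404e-09
  π_B·f_B = 0.28 × 2.79726e-06 = 7.83234e-07
  π_C·f_C = 0.40 × 6.92377e-07 = 2.76951e-07
Normaliser: 2.06404e-09 + 7.83234e-07 + 2.76951e-07 = 1.06225e-06
P(Class B | x₁,x₂) = 7.83234e-07 / 1.06225e-06 ≈ 0.737

0.737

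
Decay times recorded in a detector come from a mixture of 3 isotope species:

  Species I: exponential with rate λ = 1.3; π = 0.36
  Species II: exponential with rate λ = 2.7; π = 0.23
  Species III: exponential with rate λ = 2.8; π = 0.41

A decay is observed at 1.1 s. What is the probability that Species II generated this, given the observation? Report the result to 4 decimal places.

By Bayes' theorem, P(k | x) = w_k f_k(x) / Σ_j w_j f_j(x).
Exponential densities:
  f_I = 1.3·e^(−1.3·1.1) = 1.3·e^(−1.4300) = 0.311102
  f_II = 2.7·e^(−2.7·1.1) = 2.7·e^(−2.9700) = 0.138519
  f_III = 2.8·e^(−2.8·1.1) = 2.8·e^(−3.0800) = 0.128686
Prior × likelihood for each component:
  w_I·f_I = 0.36 × 0.311102 = 0.111997
  w_II·f_II = 0.23 × 0.138519 = 0.0318594
  w_III·f_III = 0.41 × 0.128686 = 0.0527612
Marginal: 0.111997 + 0.0318594 + 0.0527612 = 0.196617
Responsibility of Species II: 0.0318594 / 0.196617 ≈ 0.1620

0.1620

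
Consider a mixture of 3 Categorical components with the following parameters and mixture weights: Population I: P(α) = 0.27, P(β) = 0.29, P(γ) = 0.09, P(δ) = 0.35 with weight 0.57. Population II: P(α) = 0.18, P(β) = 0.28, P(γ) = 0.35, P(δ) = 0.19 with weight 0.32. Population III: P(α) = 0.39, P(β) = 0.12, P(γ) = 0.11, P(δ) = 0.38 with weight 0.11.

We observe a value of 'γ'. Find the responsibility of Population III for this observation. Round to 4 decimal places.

By Bayes' theorem, P(k | x) = π_k f_k(x) / Σ_j π_j f_j(x).
Evaluate each component's likelihood at the observed value:
  L_I = 0.09
  L_II = 0.35
  L_III = 0.11
Prior × likelihood for each component:
  π_I·L_I = 0.57 × 0.09 = 0.0513
  π_II·L_II = 0.32 × 0.35 = 0.112
  π_III·L_III = 0.11 × 0.11 = 0.0121
Sum: 0.0513 + 0.112 + 0.0121 = 0.1754
P(Population III | data) = 0.0121 / 0.1754 ≈ 0.0690

0.0690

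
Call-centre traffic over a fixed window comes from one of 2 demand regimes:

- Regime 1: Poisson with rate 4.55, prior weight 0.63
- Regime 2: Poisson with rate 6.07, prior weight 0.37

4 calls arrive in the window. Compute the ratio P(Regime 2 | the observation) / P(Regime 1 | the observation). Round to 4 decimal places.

0.4069

Posterior odds = (π_i f_i(x)) / (π_j f_j(x)); the normalising sum cancels.
Poisson probabilities:
  L_1 = 0.18871
  L_2 = 0.13073
Posterior odds = (π_2·L_2) / (π_1·L_1) = (0.37·0.13073) / (0.63·0.18871) = 0.0483702 / 0.118887 ≈ 0.4069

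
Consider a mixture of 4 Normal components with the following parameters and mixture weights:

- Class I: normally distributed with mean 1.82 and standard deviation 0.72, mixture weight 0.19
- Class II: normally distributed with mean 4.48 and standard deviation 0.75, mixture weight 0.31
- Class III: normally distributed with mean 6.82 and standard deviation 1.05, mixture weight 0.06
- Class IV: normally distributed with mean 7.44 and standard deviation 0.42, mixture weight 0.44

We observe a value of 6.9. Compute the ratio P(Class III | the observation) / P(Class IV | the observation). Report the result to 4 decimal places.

0.1243

Since P(k|x) ∝ w_k f_k(x), the posterior odds are w_i f_i(x) / (w_j f_j(x)).
Normal densities:
  p_I = (1/(0.72·√(2π)))·exp(−(6.9−1.82)²/(2·0.72²)) = 0.554087·exp(-24.89043) = 8.58619e-12
  p_II = (1/(0.75·√(2π)))·exp(−(6.9−4.48)²/(2·0.75²)) = 0.531923·exp(-5.20569) = 0.00291774
  p_III = (1/(1.05·√(2π)))·exp(−(6.9−6.82)²/(2·1.05²)) = 0.379945·exp(-0.00290) = 0.378844
  p_IV = (1/(0.42·√(2π)))·exp(−(6.9−7.44)²/(2·0.42²)) = 0.949863·exp(-0.82653) = 0.415626
Odds = (0.06/0.44) × (0.378844/0.415626) = 0.136364 × 0.911501 ≈ 0.1243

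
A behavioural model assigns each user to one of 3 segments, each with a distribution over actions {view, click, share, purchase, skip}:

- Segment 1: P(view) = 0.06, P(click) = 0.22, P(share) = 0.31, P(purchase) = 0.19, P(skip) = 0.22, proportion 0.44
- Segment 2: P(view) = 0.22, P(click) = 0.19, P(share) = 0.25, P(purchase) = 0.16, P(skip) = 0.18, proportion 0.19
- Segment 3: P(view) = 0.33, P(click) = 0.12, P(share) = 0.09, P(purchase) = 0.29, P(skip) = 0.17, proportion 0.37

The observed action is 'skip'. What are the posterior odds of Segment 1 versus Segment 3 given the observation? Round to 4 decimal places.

1.5390

Since P(k|x) ∝ w_k f_k(x), the posterior odds are w_i f_i(x) / (w_j f_j(x)).
Evaluate each component's likelihood at the observed value:
  p_1 = P(skip | comp) = 0.22
  p_2 = P(skip | comp) = 0.18
  p_3 = P(skip | comp) = 0.17
Odds = (0.44/0.37) × (0.22/0.17) = 1.18919 × 1.29412 ≈ 1.5390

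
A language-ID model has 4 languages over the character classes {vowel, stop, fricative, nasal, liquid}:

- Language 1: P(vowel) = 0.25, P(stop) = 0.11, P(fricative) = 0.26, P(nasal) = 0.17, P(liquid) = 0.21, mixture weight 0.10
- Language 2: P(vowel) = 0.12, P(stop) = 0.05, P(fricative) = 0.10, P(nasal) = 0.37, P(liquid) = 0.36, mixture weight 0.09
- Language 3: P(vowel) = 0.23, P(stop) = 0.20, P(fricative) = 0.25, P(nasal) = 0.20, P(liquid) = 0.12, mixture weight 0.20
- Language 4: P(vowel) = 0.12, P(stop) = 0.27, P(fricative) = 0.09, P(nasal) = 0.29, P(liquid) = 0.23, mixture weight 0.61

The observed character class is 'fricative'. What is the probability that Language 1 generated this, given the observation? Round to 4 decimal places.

0.1858

The responsibility of component k is P(Z=k) f_k(x) divided by Σ_j P(Z=j) f_j(x).
Component likelihoods at x = 'fricative':
  L_1 = P(fricative | comp) = 0.26
  L_2 = P(fricative | comp) = 0.10
  L_3 = P(fricative | comp) = 0.25
  L_4 = P(fricative | comp) = 0.09
Unnormalised posteriors:
  P(Z=1)·L_1 = 0.10 × 0.26 = 0.026
  P(Z=2)·L_2 = 0.09 × 0.1 = 0.009
  P(Z=3)·L_3 = 0.20 × 0.25 = 0.05
  P(Z=4)·L_4 = 0.61 × 0.09 = 0.0549
Normaliser: 0.026 + 0.009 + 0.05 + 0.0549 = 0.1399
P(Language 1 | the observation) = 0.026 / 0.1399 ≈ 0.1858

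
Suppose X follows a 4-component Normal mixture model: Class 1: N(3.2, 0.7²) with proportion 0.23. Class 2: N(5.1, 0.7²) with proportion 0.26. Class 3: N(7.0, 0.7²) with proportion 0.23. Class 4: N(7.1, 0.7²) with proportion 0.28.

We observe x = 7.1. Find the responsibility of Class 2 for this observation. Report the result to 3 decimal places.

Posterior ∝ prior × likelihood, so P(k | x) ∝ w_k f_k(x); normalise over all components.
Component likelihoods at x = 7.1:
  p_1 = (1/(0.7·√(2π)))·exp(−(7.1−3.2)²/(2·0.7²)) = 0.569918·exp(-15.52041) = 1.03606e-07
  p_2 = (1/(0.7·√(2π)))·exp(−(7.1−5.1)²/(2·0.7²)) = 0.569918·exp(-4.08163) = 0.00962014
  p_3 = (1/(0.7·√(2π)))·exp(−(7.1−7.0)²/(2·0.7²)) = 0.569918·exp(-0.01020) = 0.564132
  p_4 = (1/(0.7·√(2π)))·exp(−(7.1−7.1)²/(2·0.7²)) = 0.569918·exp(-0.00000) = 0.569918
Prior × likelihood for each component:
  w_1·p_1 = 0.23 × 1.03606e-07 = 2.38294e-08
  w_2·p_2 = 0.26 × 0.00962014 = 0.00250124
  w_3·p_3 = 0.23 × 0.564132 = 0.12975
  w_4·p_4 = 0.28 × 0.569918 = 0.159577
Evidence: 2.38294e-08 + 0.00250124 + 0.12975 + 0.159577 = 0.291828
P(Class 2 | the observation) = 0.00250124 / 0.291828 ≈ 0.009

0.009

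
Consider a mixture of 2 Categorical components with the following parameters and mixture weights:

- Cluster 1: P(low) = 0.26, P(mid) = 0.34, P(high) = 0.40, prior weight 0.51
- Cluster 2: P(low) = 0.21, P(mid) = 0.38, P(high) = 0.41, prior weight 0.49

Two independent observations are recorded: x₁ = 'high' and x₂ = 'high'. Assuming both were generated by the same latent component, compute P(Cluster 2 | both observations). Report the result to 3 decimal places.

0.502

The responsibility of component k is π_k f_k(x) divided by Σ_j π_j f_j(x).
Since both observations come from the same component, the likelihood for component k is f_k(x₁)·f_k(x₂).
  f_1 = [0.4] × [0.4] = 0.16
  f_2 = [0.41] × [0.41] = 0.1681
Prior × likelihood for each component:
  π_1·f_1 = 0.51 × 0.16 = 0.0816
  π_2·f_2 = 0.49 × 0.1681 = 0.082369
Marginal: 0.0816 + 0.082369 = 0.163969
Responsibility of Cluster 2: 0.082369 / 0.163969 ≈ 0.502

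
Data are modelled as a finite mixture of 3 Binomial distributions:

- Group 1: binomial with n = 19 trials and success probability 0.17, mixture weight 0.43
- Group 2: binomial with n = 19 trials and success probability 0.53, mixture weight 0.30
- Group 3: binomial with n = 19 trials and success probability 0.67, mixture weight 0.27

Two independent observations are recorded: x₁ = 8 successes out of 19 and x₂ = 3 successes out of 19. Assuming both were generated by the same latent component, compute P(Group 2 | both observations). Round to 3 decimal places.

P(component k | x) = π_k·f_k(x) / marginal(x), where marginal(x) = Σ_j π_j·f_j(x).
Since both observations come from the same component, the likelihood for component k is f_k(x₁)·f_k(x₂).
  f_1 = [C(19,8)·0.17^8·0.83^11 = 75582·6.97576e-07·0.128783 = 0.00678998] × [0.241502] = 0.00163979
  f_2 = [C(19,8)·0.53^8·0.47^11 = 75582·0.00622597·0.000247216 = 0.116333] × [0.000817932] = 9.51522e-05
  f_3 = [C(19,8)·0.67^8·0.33^11 = 75582·0.0406068·5.05421e-06 = 0.0155121] × [5.76463e-06] = 8.94214e-08
Prior × likelihood for each component:
  π_1·f_1 = 0.43 × 0.00163979 = 0.000705111
  π_2·f_2 = 0.30 × 9.51522e-05 = 2.85457e-05
  π_3·f_3 = 0.27 × 8.94214e-08 = 2.41438e-08
Denominator: 0.000705111 + 2.85457e-05 + 2.41438e-08 = 0.00073368
P(Group 2 | x₁, x₂) = 2.85457e-05 / 0.00073368 ≈ 0.039

0.039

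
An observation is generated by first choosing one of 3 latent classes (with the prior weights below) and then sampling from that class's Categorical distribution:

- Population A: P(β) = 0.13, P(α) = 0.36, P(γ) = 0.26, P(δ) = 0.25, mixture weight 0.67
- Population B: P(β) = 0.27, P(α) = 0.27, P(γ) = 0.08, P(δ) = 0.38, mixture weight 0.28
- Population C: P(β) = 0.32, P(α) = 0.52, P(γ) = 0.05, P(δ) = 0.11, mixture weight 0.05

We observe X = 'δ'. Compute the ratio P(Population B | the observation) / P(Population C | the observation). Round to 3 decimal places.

Since P(k|x) ∝ w_k f_k(x), the posterior odds are w_i f_i(x) / (w_j f_j(x)).
Categorical probabilities:
  p_A = 0.25
  p_B = 0.38
  p_C = 0.11
Odds = (0.28/0.05) × (0.38/0.11) = 5.6 × 3.45455 ≈ 19.345

19.345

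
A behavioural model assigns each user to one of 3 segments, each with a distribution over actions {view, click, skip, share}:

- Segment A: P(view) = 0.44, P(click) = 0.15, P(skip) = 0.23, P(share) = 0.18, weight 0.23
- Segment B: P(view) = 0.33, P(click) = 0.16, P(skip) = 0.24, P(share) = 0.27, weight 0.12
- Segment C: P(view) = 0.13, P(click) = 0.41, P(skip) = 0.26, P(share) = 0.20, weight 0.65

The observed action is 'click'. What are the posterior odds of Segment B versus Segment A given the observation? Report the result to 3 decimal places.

The posterior odds equal the prior odds times the likelihood ratio: (π_i/π_j)·(f_i(x)/f_j(x)).
Evaluate each component's likelihood at the observed value:
  f_A = P(click | comp) = 0.15
  f_B = P(click | comp) = 0.16
  f_C = P(click | comp) = 0.41
Posterior odds = (π_B·f_B) / (π_A·f_A) = (0.12·0.16) / (0.23·0.15) = 0.0192 / 0.0345 ≈ 0.557

0.557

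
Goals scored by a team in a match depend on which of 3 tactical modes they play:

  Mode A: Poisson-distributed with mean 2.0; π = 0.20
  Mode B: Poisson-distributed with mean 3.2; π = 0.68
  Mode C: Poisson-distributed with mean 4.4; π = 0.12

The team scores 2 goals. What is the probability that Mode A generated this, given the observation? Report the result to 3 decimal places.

Posterior ∝ prior × likelihood, so P(k | x) ∝ π_k f_k(x); normalise over all components.
Poisson probabilities:
  L_A = 0.270671
  L_B = 0.208702
  L_C = 0.118845
Weight by the priors:
  π_A·L_A = 0.20 × 0.270671 = 0.0541341
  π_B·L_B = 0.68 × 0.208702 = 0.141918
  π_C·L_C = 0.12 × 0.118845 = 0.0142614
Normaliser: 0.0541341 + 0.141918 + 0.0142614 = 0.210313
P(Mode A | the observation) = 0.0541341 / 0.210313 ≈ 0.257

0.257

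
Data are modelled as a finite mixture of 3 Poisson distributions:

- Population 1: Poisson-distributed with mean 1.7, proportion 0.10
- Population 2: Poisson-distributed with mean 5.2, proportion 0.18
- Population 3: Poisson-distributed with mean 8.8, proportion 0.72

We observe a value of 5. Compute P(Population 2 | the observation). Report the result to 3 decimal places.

P(component k | x) = P(Z=k)·f_k(x) / marginal(x), where marginal(x) = Σ_j P(Z=j)·f_j(x).
Component likelihoods at x = 5:
  p_1 = e^(−1.7)·1.7^5/5! = 0.0216154
  p_2 = e^(−5.2)·5.2^5/5! = 0.174785
  p_3 = e^(−8.8)·8.8^5/5! = 0.0662889
Unnormalised posteriors:
  P(Z=1)·p_1 = 0.10 × 0.0216154 = 0.00216154
  P(Z=2)·p_2 = 0.18 × 0.174785 = 0.0314613
  P(Z=3)·p_3 = 0.72 × 0.0662889 = 0.047728
Normaliser: 0.00216154 + 0.0314613 + 0.047728 = 0.0813508
P(Population 2 | x) = 0.0314613 / 0.0813508 ≈ 0.387

0.387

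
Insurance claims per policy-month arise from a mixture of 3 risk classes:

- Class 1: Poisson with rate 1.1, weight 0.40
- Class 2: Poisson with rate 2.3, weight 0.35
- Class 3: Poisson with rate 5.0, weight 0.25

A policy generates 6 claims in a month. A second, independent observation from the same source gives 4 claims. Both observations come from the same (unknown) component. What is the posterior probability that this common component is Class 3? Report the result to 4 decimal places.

0.8830

By Bayes' theorem, P(k | x) = w_k f_k(x) / Σ_j w_j f_j(x).
Since both observations come from the same component, the likelihood for component k is f_k(x₁)·f_k(x₂).
  f_1 = [e^(−1.1)·1.1^6/6! = 0.00081903] × [0.0203065] = 1.66316e-05
  f_2 = [e^(−2.3)·2.3^6/6! = 0.0206138] × [0.116902] = 0.00240979
  f_3 = [e^(−5.0)·5.0^6/6! = 0.146223] × [0.175467] = 0.0256573
Unnormalised posteriors:
  w_1·f_1 = 0.40 × 1.66316e-05 = 6.65266e-06
  w_2·f_2 = 0.35 × 0.00240979 = 0.000843428
  w_3·f_3 = 0.25 × 0.0256573 = 0.00641433
Marginal: 6.65266e-06 + 0.000843428 + 0.00641433 = 0.00726441
P(Class 3 | x₁,x₂) = 0.00641433 / 0.00726441 ≈ 0.8830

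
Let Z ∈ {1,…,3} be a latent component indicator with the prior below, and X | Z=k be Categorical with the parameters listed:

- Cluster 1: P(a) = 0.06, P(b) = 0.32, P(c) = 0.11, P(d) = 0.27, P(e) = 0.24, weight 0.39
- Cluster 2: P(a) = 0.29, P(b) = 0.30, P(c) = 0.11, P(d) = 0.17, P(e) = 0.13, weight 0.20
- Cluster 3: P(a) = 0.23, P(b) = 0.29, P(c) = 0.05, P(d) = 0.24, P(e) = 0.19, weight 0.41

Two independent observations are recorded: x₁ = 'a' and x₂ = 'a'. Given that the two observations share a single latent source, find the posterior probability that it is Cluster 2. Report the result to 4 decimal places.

0.4214

Posterior ∝ prior × likelihood, so P(k | x) ∝ P(Z=k) f_k(x); normalise over all components.
Since both observations come from the same component, the likelihood for component k is f_k(x₁)·f_k(x₂).
  p_1 = [P(a | comp) = 0.06] × [0.06] = 0.0036
  p_2 = [P(a | comp) = 0.29] × [0.29] = 0.0841
  p_3 = [P(a | comp) = 0.23] × [0.23] = 0.0529
Unnormalised posteriors:
  P(Z=1)·p_1 = 0.39 × 0.0036 = 0.001404
  P(Z=2)·p_2 = 0.20 × 0.0841 = 0.01682
  P(Z=3)·p_3 = 0.41 × 0.0529 = 0.021689
Evidence: 0.001404 + 0.01682 + 0.021689 = 0.039913
P(Cluster 2 | x₁,x₂) ≈ 0.4214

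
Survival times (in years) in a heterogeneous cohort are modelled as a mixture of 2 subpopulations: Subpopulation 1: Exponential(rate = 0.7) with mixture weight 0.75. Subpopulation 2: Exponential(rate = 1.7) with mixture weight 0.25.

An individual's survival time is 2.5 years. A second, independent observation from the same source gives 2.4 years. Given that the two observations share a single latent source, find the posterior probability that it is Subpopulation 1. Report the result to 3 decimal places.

Apply Bayes' rule: the posterior for each component is proportional to its prior times its likelihood at x.
Since both observations come from the same component, the likelihood for component k is f_k(x₁)·f_k(x₂).
  f_1 = [0.121642] × [0.130462] = 0.0158696
  f_2 = [0.0242492] × [0.0287427] = 0.000696987
Unnormalised posteriors:
  P(Z=1)·f_1 = 0.75 × 0.0158696 = 0.0119022
  P(Z=2)·f_2 = 0.25 × 0.000696987 = 0.000174247
Normaliser: 0.0119022 + 0.000174247 = 0.0120764
So the posterior for Subpopulation 1 is 0.0119022 / 0.0120764 ≈ 0.986.

0.986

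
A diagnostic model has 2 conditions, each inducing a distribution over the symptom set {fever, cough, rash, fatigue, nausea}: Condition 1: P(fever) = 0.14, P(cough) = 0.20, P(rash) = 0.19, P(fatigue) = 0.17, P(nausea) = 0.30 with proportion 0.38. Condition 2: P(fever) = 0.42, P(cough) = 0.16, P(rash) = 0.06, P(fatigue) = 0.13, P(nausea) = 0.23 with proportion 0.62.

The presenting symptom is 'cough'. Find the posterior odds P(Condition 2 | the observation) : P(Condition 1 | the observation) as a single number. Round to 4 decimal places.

1.3053

Only the two components matter; the odds are (π_i f_i(x)) / (π_j f_j(x)).
Evaluate each component's likelihood at the observed value:
  p_1 = P(cough | comp) = 0.20
  p_2 = P(cough | comp) = 0.16
Posterior odds = (π_2·p_2) / (π_1·p_1) = (0.62·0.16) / (0.38·0.2) = 0.0992 / 0.076 ≈ 1.3053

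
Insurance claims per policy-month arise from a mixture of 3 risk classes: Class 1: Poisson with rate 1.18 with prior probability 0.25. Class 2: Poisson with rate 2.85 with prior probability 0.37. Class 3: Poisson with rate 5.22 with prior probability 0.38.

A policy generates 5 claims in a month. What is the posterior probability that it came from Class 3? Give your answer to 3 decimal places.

By Bayes' theorem, P(k | x) = π_k f_k(x) / Σ_j π_j f_j(x).
Poisson probabilities:
  p_1 = e^(−1.18)·1.18^5/5! = 0.00585816
  p_2 = e^(−2.85)·2.85^5/5! = 0.0906366
  p_3 = e^(−5.22)·5.22^5/5! = 0.174644
Weight by the priors:
  π_1·p_1 = 0.25 × 0.00585816 = 0.00146454
  π_2·p_2 = 0.37 × 0.0906366 = 0.0335356
  π_3·p_3 = 0.38 × 0.174644 = 0.0663648
Normaliser: 0.00146454 + 0.0335356 + 0.0663648 = 0.101365
So the posterior for Class 3 is 0.0663648 / 0.101365 ≈ 0.655.

0.655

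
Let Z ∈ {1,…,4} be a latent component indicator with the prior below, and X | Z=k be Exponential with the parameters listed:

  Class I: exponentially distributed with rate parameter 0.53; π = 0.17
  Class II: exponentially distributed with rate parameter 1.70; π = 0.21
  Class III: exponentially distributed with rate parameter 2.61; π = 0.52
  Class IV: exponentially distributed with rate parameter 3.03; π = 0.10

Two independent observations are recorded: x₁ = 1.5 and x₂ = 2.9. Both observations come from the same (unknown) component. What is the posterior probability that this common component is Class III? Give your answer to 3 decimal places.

0.007

The responsibility of component k is π_k f_k(x) divided by Σ_j π_j f_j(x).
Since both observations come from the same component, the likelihood for component k is f_k(x₁)·f_k(x₂).
  f_I = [0.53·e^(−0.53·1.5) = 0.53·e^(−0.7950) = 0.239338] × [0.113963] = 0.0272758
  f_II = [1.70·e^(−1.70·1.5) = 1.70·e^(−2.5500) = 0.132739] × [0.0122851] = 0.0016307
  f_III = [2.61·e^(−2.61·1.5) = 2.61·e^(−3.9150) = 0.0520448] × [0.0013473] = 7.01202e-05
  f_IV = [3.03·e^(−3.03·1.5) = 3.03·e^(−4.5450) = 0.0321791] × [0.000462697] = 1.48892e-05
Multiply by the mixture weights:
  π_I·f_I = 0.17 × 0.0272758 = 0.00463688
  π_II·f_II = 0.21 × 0.0016307 = 0.000342448
  π_III·f_III = 0.52 × 7.01202e-05 = 3.64625e-05
  π_IV·f_IV = 0.10 × 1.48892e-05 = 1.48892e-06
Marginal: 0.00463688 + 0.000342448 + 3.64625e-05 + 1.48892e-06 = 0.00501728
Responsibility of Class III: 3.64625e-05 / 0.00501728 ≈ 0.007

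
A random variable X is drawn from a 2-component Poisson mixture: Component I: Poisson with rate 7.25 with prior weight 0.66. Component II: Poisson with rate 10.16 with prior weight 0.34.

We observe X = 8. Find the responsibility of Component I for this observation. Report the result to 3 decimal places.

0.706

The responsibility of component k is P(Z=k) f_k(x) divided by Σ_j P(Z=j) f_j(x).
Evaluate each component's likelihood at the observed value:
  L_I = e^(−7.25)·7.25^8/8! = 0.134446
  L_II = e^(−10.16)·10.16^8/8! = 0.108942
Unnormalised posteriors:
  P(Z=I)·L_I = 0.66 × 0.134446 = 0.0887345
  P(Z=II)·L_II = 0.34 × 0.108942 = 0.0370404
Denominator: 0.0887345 + 0.0370404 = 0.125775
P(Component I | data) ≈ 0.706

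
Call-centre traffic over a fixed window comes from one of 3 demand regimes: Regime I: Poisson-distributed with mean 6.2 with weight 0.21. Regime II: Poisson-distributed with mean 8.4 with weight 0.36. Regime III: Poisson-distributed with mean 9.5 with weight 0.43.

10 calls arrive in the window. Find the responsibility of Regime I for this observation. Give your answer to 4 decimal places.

The responsibility of component k is w_k f_k(x) divided by Σ_j w_j f_j(x).
Poisson probabilities:
  L_I = e^(−6.2)·6.2^10/10! = 0.0469384
  L_II = e^(−8.4)·8.4^10/10! = 0.108382
  L_III = e^(−9.5)·9.5^10/10! = 0.123502
Multiply by the mixture weights:
  w_I·L_I = 0.21 × 0.0469384 = 0.00985706
  w_II·L_II = 0.36 × 0.108382 = 0.0390174
  w_III·L_III = 0.43 × 0.123502 = 0.053106
Evidence: 0.00985706 + 0.0390174 + 0.053106 = 0.101981
So the posterior for Regime I is 0.00985706 / 0.101981 ≈ 0.0967.

0.0967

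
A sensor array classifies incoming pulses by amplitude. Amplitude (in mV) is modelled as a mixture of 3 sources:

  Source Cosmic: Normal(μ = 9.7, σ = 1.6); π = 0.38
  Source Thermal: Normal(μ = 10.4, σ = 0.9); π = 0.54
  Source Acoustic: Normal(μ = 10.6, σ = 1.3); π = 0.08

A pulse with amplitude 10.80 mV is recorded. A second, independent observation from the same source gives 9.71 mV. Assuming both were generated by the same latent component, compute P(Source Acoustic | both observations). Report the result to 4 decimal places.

0.0612

Apply Bayes' rule: the posterior for each component is proportional to its prior times its likelihood at x.
Since both observations come from the same component, the likelihood for component k is f_k(x₁)·f_k(x₂).
  L_Cosmic = [(1/(1.6·√(2π)))·exp(−(10.80−9.7)²/(2·1.6²)) = 0.249339·exp(-0.23633) = 0.196858] × [0.249334] = 0.0490835
  L_Thermal = [(1/(0.9·√(2π)))·exp(−(10.80−10.4)²/(2·0.9²)) = 0.443269·exp(-0.09877) = 0.401582] × [0.330395] = 0.132681
  L_Acoustic = [(1/(1.3·√(2π)))·exp(−(10.80−10.6)²/(2·1.3²)) = 0.306879·exp(-0.01183) = 0.303268] × [0.242767] = 0.0736236
Unnormalised posteriors:
  P(Z=Cosmic)·L_Cosmic = 0.38 × 0.0490835 = 0.0186517
  P(Z=Thermal)·L_Thermal = 0.54 × 0.132681 = 0.0716475
  P(Z=Acoustic)·L_Acoustic = 0.08 × 0.0736236 = 0.00588989
Denominator: 0.0186517 + 0.0716475 + 0.00588989 = 0.0961892
Responsibility of Source Acoustic: 0.00588989 / 0.0961892 ≈ 0.0612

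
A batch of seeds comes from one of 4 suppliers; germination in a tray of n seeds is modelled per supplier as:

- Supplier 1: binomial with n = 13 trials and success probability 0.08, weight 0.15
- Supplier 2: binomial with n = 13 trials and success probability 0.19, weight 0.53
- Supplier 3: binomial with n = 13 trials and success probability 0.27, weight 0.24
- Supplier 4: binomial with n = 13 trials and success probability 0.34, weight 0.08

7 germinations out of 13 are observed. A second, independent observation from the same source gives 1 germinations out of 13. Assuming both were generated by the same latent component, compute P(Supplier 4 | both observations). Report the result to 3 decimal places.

0.155

Posterior ∝ prior × likelihood, so P(k | x) ∝ π_k f_k(x); normalise over all components.
Since both observations come from the same component, the likelihood for component k is f_k(x₁)·f_k(x₂).
  p_1 = [C(13,7)·0.08^7·0.92^6 = 1716·2.09715e-08·0.606355 = 2.1821e-05] × [0.382373] = 8.34375e-06
  p_2 = [C(13,7)·0.19^7·0.81^6 = 1716·8.93872e-06·0.28243 = 0.00433214] × [0.197023] = 0.000853532
  p_3 = [C(13,7)·0.27^7·0.73^6 = 1716·0.000104604·0.151334 = 0.0271644] × [0.0803862] = 0.00218365
  p_4 = [C(13,7)·0.34^7·0.66^6 = 1716·0.000525234·0.082654 = 0.0744961] × [0.030196] = 0.00224948
Unnormalised posteriors:
  π_1·p_1 = 0.15 × 8.34375e-06 = 1.25156e-06
  π_2·p_2 = 0.53 × 0.000853532 = 0.000452372
  π_3·p_3 = 0.24 × 0.00218365 = 0.000524075
  π_4·p_4 = 0.08 × 0.00224948 = 0.000179959
Normaliser: 1.25156e-06 + 0.000452372 + 0.000524075 + 0.000179959 = 0.00115766
Responsibility of Supplier 4: 0.000179959 / 0.00115766 ≈ 0.155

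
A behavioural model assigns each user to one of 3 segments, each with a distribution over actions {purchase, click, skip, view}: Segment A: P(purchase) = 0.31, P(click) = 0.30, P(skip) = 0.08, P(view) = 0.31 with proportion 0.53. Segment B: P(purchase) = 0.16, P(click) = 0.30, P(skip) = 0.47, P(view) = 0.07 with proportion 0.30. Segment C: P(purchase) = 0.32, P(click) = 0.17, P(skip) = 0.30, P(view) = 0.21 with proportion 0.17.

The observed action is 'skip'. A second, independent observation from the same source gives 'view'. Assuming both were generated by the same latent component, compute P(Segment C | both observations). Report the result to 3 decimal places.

By Bayes' theorem, P(k | x) = P(Z=k) f_k(x) / Σ_j P(Z=j) f_j(x).
Since both observations come from the same component, the likelihood for component k is f_k(x₁)·f_k(x₂).
  f_A = [P(skip | comp) = 0.08] × [0.31] = 0.0248
  f_B = [P(skip | comp) = 0.47] × [0.07] = 0.0329
  f_C = [P(skip | comp) = 0.30] × [0.21] = 0.063
Unnormalised posteriors:
  P(Z=A)·f_A = 0.53 × 0.0248 = 0.013144
  P(Z=B)·f_B = 0.30 × 0.0329 = 0.00987
  P(Z=C)·f_C = 0.17 × 0.063 = 0.01071
Marginal: 0.013144 + 0.00987 + 0.01071 = 0.033724
Responsibility of Segment C: 0.01071 / 0.033724 ≈ 0.318

0.318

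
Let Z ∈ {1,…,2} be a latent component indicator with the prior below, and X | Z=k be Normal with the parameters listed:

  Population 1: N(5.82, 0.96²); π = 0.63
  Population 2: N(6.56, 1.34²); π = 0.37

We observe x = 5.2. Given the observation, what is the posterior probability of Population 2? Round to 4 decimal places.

0.2365

Posterior ∝ prior × likelihood, so P(k | x) ∝ π_k f_k(x); normalise over all components.
Normal densities:
  p_1 = (1/(0.96·√(2π)))·exp(−(5.2−5.82)²/(2·0.96²)) = 0.415565·exp(-0.20855) = 0.337339
  p_2 = (1/(1.34·√(2π)))·exp(−(5.2−6.56)²/(2·1.34²)) = 0.297718·exp(-0.51504) = 0.17788
Weight by the priors:
  π_1·p_1 = 0.63 × 0.337339 = 0.212524
  π_2·p_2 = 0.37 × 0.17788 = 0.0658157
Denominator: 0.212524 + 0.0658157 = 0.278339
So the posterior for Population 2 is 0.0658157 / 0.278339 ≈ 0.2365.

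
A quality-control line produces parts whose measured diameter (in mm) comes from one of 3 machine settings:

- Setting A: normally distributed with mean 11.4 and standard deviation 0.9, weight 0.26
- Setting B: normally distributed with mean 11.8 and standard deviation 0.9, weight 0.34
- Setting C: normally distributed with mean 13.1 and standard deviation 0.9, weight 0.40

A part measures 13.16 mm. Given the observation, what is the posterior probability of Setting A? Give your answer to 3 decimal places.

Apply Bayes' rule: the posterior for each component is proportional to its prior times its likelihood at x.
Component likelihoods at x = 13.16 mm:
  L_A = (1/(0.9·√(2π)))·exp(−(13.16−11.4)²/(2·0.9²)) = 0.443269·exp(-1.91210) = 0.0655019
  L_B = (1/(0.9·√(2π)))·exp(−(13.16−11.8)²/(2·0.9²)) = 0.443269·exp(-1.14173) = 0.141521
  L_C = (1/(0.9·√(2π)))·exp(−(13.16−13.1)²/(2·0.9²)) = 0.443269·exp(-0.00222) = 0.442285
Unnormalised posteriors:
  π_A·L_A = 0.26 × 0.0655019 = 0.0170305
  π_B·L_B = 0.34 × 0.141521 = 0.0481172
  π_C·L_C = 0.40 × 0.442285 = 0.176914
Sum: 0.0170305 + 0.0481172 + 0.176914 = 0.242062
P(Setting A | data) ≈ 0.070

0.070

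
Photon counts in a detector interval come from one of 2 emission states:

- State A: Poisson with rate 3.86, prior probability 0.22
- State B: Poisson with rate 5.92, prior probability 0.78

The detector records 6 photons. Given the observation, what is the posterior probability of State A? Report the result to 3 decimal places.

By Bayes' theorem, P(k | x) = w_k f_k(x) / Σ_j w_j f_j(x).
Component likelihoods at x = 6 photons:
  p_A = 0.0967865
  p_B = 0.160537
Multiply by the mixture weights:
  w_A·p_A = 0.22 × 0.0967865 = 0.021293
  w_B·p_B = 0.78 × 0.160537 = 0.125219
Sum: 0.021293 + 0.125219 = 0.146512
Responsibility of State A: 0.021293 / 0.146512 ≈ 0.145

0.145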